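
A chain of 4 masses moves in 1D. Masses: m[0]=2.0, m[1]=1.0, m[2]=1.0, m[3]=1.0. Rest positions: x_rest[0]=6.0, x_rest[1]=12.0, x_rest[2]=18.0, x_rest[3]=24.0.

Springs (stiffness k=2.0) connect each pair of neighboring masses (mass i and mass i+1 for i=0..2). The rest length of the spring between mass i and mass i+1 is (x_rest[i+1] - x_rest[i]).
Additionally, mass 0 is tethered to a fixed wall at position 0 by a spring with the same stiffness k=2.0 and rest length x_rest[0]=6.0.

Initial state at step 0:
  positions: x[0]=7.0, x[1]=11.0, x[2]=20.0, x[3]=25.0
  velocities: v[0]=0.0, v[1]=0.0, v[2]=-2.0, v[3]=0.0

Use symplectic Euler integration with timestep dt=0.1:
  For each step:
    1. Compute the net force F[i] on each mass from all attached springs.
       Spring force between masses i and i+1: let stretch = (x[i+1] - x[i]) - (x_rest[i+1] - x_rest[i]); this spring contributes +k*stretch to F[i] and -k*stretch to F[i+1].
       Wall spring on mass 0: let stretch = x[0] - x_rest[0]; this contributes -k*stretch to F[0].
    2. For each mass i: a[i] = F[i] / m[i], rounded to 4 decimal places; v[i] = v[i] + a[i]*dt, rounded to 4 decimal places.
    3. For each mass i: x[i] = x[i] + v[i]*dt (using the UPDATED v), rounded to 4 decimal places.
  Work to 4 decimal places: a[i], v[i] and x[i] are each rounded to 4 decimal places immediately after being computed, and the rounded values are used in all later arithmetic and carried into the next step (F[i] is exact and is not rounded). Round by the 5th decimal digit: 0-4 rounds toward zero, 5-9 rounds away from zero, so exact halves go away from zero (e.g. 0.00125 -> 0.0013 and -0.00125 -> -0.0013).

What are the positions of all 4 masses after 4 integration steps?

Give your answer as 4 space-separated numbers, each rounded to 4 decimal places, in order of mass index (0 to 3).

Step 0: x=[7.0000 11.0000 20.0000 25.0000] v=[0.0000 0.0000 -2.0000 0.0000]
Step 1: x=[6.9700 11.1000 19.7200 25.0200] v=[-0.3000 1.0000 -2.8000 0.2000]
Step 2: x=[6.9116 11.2898 19.3736 25.0540] v=[-0.5840 1.8980 -3.4640 0.3400]
Step 3: x=[6.8279 11.5537 18.9791 25.0944] v=[-0.8373 2.6391 -3.9447 0.4039]
Step 4: x=[6.7232 11.8716 18.5584 25.1325] v=[-1.0475 3.1790 -4.2067 0.3808]

Answer: 6.7232 11.8716 18.5584 25.1325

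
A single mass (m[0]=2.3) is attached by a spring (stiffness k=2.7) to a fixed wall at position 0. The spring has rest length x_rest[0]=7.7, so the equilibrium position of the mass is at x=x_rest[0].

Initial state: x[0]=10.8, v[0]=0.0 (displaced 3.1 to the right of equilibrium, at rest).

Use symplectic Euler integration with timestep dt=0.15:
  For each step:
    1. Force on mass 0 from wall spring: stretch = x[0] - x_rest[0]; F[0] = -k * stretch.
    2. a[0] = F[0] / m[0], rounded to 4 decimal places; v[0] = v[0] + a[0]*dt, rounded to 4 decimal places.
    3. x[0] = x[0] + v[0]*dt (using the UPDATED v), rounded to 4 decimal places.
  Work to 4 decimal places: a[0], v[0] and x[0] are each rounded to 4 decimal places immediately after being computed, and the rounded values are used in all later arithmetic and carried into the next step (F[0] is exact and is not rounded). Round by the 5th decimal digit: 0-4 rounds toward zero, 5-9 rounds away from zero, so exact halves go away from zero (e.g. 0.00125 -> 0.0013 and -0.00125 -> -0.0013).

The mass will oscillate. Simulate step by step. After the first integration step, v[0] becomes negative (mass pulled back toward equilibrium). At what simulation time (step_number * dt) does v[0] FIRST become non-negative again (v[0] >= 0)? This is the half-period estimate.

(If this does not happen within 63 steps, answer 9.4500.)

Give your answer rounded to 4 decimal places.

Answer: 3.0000

Derivation:
Step 0: x=[10.8000] v=[0.0000]
Step 1: x=[10.7181] v=[-0.5459]
Step 2: x=[10.5565] v=[-1.0774]
Step 3: x=[10.3194] v=[-1.5804]
Step 4: x=[10.0132] v=[-2.0416]
Step 5: x=[9.6459] v=[-2.4489]
Step 6: x=[9.2272] v=[-2.7915]
Step 7: x=[8.7681] v=[-3.0604]
Step 8: x=[8.2808] v=[-3.2485]
Step 9: x=[7.7782] v=[-3.3508]
Step 10: x=[7.2735] v=[-3.3646]
Step 11: x=[6.7801] v=[-3.2895]
Step 12: x=[6.3110] v=[-3.1275]
Step 13: x=[5.8786] v=[-2.8829]
Step 14: x=[5.4943] v=[-2.5622]
Step 15: x=[5.1682] v=[-2.1738]
Step 16: x=[4.9090] v=[-1.7280]
Step 17: x=[4.7235] v=[-1.2365]
Step 18: x=[4.6166] v=[-0.7124]
Step 19: x=[4.5912] v=[-0.1695]
Step 20: x=[4.6479] v=[0.3779]
First v>=0 after going negative at step 20, time=3.0000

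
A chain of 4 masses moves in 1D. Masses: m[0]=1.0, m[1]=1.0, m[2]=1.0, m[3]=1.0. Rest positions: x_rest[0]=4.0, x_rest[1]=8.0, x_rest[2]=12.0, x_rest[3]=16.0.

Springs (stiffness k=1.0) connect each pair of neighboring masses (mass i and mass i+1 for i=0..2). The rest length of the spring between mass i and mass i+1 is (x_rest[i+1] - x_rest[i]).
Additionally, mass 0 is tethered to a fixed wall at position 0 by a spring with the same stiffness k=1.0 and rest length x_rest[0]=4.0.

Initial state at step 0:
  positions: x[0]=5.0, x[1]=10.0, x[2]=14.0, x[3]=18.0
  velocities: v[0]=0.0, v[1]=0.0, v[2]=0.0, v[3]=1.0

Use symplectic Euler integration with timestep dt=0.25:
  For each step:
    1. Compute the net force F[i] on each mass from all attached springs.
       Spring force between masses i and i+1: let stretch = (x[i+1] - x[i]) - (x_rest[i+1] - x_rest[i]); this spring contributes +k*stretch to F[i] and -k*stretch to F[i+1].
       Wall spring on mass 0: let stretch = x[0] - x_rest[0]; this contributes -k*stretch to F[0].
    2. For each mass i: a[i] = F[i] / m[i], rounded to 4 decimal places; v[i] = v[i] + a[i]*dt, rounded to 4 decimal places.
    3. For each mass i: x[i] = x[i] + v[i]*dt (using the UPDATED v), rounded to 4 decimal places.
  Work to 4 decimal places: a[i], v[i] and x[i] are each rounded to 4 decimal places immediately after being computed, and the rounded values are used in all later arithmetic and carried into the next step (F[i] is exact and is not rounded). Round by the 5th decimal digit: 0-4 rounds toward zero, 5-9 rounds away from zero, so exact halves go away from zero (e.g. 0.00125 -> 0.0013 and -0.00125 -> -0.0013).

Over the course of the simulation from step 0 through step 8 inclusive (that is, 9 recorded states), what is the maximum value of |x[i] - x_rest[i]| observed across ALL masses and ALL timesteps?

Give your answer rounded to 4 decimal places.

Step 0: x=[5.0000 10.0000 14.0000 18.0000] v=[0.0000 0.0000 0.0000 1.0000]
Step 1: x=[5.0000 9.9375 14.0000 18.2500] v=[0.0000 -0.2500 0.0000 1.0000]
Step 2: x=[4.9961 9.8203 14.0117 18.4844] v=[-0.0156 -0.4688 0.0469 0.9375]
Step 3: x=[4.9815 9.6636 14.0410 18.6892] v=[-0.0586 -0.6270 0.1172 0.8193]
Step 4: x=[4.9481 9.4878 14.0872 18.8535] v=[-0.1335 -0.7032 0.1849 0.6573]
Step 5: x=[4.8892 9.3157 14.1439 18.9699] v=[-0.2356 -0.6883 0.2266 0.4657]
Step 6: x=[4.8014 9.1687 14.2004 19.0347] v=[-0.3513 -0.5879 0.2261 0.2592]
Step 7: x=[4.6865 9.0633 14.2446 19.0474] v=[-0.4598 -0.4218 0.1768 0.0506]
Step 8: x=[4.5522 9.0081 14.2652 19.0099] v=[-0.5372 -0.2207 0.0822 -0.1501]
Max displacement = 3.0474

Answer: 3.0474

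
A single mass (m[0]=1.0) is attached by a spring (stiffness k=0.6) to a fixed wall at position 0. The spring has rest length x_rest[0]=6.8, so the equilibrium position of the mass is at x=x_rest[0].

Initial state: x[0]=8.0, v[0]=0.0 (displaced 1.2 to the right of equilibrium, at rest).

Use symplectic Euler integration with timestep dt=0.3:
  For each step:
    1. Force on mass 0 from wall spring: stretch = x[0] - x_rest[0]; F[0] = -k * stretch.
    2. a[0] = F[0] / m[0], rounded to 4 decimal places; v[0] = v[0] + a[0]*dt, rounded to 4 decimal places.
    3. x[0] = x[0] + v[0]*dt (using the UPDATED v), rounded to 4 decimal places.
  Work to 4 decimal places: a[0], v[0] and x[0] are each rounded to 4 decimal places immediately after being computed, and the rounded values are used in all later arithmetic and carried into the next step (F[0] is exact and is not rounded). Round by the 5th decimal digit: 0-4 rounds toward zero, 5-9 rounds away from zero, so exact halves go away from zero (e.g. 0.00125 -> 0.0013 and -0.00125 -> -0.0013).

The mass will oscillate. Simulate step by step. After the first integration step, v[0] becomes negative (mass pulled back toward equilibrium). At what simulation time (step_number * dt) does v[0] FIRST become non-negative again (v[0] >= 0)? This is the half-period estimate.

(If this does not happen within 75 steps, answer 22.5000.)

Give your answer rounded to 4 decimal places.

Step 0: x=[8.0000] v=[0.0000]
Step 1: x=[7.9352] v=[-0.2160]
Step 2: x=[7.8091] v=[-0.4203]
Step 3: x=[7.6285] v=[-0.6020]
Step 4: x=[7.4032] v=[-0.7511]
Step 5: x=[7.1453] v=[-0.8597]
Step 6: x=[6.8687] v=[-0.9219]
Step 7: x=[6.5884] v=[-0.9343]
Step 8: x=[6.3195] v=[-0.8962]
Step 9: x=[6.0766] v=[-0.8097]
Step 10: x=[5.8728] v=[-0.6795]
Step 11: x=[5.7190] v=[-0.5126]
Step 12: x=[5.6236] v=[-0.3180]
Step 13: x=[5.5917] v=[-0.1063]
Step 14: x=[5.6251] v=[0.1112]
First v>=0 after going negative at step 14, time=4.2000

Answer: 4.2000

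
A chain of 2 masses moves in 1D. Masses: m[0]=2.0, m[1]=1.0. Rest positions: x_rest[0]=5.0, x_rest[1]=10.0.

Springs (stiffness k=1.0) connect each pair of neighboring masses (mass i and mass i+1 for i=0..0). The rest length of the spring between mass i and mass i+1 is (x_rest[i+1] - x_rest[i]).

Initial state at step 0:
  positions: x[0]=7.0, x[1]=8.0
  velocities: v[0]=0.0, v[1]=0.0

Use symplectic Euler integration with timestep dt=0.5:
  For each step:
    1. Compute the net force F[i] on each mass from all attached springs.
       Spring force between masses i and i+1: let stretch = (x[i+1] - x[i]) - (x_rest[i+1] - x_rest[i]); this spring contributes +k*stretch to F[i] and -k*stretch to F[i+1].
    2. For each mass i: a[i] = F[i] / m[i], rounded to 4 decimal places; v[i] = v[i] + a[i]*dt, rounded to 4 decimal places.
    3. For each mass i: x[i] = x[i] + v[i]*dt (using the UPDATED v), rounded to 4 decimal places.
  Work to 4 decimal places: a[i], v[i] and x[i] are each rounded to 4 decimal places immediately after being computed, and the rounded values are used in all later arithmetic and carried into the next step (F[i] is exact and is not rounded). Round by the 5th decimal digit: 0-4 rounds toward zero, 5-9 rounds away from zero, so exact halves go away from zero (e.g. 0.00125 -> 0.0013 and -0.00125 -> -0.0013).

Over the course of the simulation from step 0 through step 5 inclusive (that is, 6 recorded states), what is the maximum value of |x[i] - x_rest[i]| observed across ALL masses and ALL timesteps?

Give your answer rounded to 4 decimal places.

Answer: 3.3579

Derivation:
Step 0: x=[7.0000 8.0000] v=[0.0000 0.0000]
Step 1: x=[6.5000 9.0000] v=[-1.0000 2.0000]
Step 2: x=[5.6875 10.6250] v=[-1.6250 3.2500]
Step 3: x=[4.8672 12.2657] v=[-1.6407 3.2813]
Step 4: x=[4.3467 13.3068] v=[-1.0411 2.0821]
Step 5: x=[4.3212 13.3579] v=[-0.0511 0.1021]
Max displacement = 3.3579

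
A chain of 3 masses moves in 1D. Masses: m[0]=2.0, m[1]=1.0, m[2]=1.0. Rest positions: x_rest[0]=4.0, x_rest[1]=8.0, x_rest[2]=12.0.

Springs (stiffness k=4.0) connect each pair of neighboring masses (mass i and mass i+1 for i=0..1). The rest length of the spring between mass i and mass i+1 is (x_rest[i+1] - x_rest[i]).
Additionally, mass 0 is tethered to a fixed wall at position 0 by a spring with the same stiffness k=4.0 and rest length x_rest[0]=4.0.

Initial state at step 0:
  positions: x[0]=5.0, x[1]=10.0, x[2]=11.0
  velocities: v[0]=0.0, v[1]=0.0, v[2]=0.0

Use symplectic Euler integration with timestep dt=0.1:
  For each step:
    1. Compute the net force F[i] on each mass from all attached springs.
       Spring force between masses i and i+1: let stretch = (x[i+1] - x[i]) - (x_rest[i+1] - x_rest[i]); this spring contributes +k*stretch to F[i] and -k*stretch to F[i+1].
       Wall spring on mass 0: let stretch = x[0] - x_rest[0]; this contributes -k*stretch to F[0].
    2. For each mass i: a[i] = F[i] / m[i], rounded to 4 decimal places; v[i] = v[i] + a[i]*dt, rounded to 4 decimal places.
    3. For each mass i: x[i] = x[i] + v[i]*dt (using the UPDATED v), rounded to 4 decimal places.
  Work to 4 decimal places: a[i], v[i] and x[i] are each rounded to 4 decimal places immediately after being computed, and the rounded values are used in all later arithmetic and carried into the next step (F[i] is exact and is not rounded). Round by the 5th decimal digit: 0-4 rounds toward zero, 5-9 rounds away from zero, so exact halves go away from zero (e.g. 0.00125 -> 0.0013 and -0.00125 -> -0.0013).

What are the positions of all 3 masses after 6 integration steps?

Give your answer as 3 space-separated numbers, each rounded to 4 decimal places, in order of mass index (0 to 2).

Step 0: x=[5.0000 10.0000 11.0000] v=[0.0000 0.0000 0.0000]
Step 1: x=[5.0000 9.8400 11.1200] v=[0.0000 -1.6000 1.2000]
Step 2: x=[4.9968 9.5376 11.3488] v=[-0.0320 -3.0240 2.2880]
Step 3: x=[4.9845 9.1260 11.6652] v=[-0.1232 -4.1158 3.1635]
Step 4: x=[4.9553 8.6503 12.0400] v=[-0.2918 -4.7567 3.7478]
Step 5: x=[4.9009 8.1624 12.4392] v=[-0.5439 -4.8788 3.9919]
Step 6: x=[4.8137 7.7151 12.8273] v=[-0.8718 -4.4727 3.8812]

Answer: 4.8137 7.7151 12.8273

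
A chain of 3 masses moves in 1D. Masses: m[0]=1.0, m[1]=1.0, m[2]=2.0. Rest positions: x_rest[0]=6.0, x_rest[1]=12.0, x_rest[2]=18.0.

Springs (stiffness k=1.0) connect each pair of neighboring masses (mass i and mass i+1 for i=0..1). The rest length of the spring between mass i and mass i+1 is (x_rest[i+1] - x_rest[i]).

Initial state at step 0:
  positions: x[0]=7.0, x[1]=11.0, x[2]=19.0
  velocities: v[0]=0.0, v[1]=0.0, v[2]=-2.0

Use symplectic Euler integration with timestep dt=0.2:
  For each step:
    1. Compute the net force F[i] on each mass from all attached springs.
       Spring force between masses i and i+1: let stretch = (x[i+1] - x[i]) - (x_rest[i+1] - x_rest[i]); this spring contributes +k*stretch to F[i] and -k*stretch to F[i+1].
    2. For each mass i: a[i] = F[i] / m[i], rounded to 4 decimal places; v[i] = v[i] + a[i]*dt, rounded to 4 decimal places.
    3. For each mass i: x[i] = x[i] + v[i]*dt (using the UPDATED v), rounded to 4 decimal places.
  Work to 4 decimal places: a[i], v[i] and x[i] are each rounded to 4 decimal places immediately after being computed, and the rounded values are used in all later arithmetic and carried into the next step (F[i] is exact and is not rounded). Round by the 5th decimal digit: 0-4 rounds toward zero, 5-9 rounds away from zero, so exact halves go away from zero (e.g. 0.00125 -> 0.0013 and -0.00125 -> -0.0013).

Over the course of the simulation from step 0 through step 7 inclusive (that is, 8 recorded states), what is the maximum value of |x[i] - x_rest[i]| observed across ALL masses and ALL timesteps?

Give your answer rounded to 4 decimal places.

Step 0: x=[7.0000 11.0000 19.0000] v=[0.0000 0.0000 -2.0000]
Step 1: x=[6.9200 11.1600 18.5600] v=[-0.4000 0.8000 -2.2000]
Step 2: x=[6.7696 11.4464 18.0920] v=[-0.7520 1.4320 -2.3400]
Step 3: x=[6.5663 11.8116 17.6111] v=[-1.0166 1.8258 -2.4046]
Step 4: x=[6.3328 12.1989 17.1342] v=[-1.1675 1.9366 -2.3845]
Step 5: x=[6.0939 12.5490 16.6786] v=[-1.1943 1.7504 -2.2780]
Step 6: x=[5.8732 12.8061 16.2604] v=[-1.1033 1.2853 -2.0910]
Step 7: x=[5.6899 12.9240 15.8931] v=[-0.9167 0.5896 -1.8364]
Max displacement = 2.1069

Answer: 2.1069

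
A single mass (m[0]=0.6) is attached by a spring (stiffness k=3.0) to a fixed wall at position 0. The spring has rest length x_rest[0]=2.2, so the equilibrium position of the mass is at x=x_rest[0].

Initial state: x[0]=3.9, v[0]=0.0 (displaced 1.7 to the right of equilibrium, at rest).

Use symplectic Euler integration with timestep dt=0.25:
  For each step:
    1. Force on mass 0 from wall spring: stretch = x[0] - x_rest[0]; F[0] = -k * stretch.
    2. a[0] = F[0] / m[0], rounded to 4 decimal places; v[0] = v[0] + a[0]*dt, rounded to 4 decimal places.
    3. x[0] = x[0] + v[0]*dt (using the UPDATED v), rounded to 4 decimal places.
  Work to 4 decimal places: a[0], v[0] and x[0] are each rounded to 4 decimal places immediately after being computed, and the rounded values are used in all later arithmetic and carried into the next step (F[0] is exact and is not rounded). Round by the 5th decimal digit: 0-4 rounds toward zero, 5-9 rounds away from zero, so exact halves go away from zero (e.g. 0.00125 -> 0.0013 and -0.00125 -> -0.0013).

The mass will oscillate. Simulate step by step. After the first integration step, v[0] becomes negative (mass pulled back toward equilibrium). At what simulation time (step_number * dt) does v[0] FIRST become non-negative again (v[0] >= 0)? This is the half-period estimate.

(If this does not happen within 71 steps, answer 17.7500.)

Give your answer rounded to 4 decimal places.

Step 0: x=[3.9000] v=[0.0000]
Step 1: x=[3.3688] v=[-2.1250]
Step 2: x=[2.4723] v=[-3.5860]
Step 3: x=[1.4907] v=[-3.9264]
Step 4: x=[0.7308] v=[-3.0398]
Step 5: x=[0.4300] v=[-1.2033]
Step 6: x=[0.6823] v=[1.0092]
First v>=0 after going negative at step 6, time=1.5000

Answer: 1.5000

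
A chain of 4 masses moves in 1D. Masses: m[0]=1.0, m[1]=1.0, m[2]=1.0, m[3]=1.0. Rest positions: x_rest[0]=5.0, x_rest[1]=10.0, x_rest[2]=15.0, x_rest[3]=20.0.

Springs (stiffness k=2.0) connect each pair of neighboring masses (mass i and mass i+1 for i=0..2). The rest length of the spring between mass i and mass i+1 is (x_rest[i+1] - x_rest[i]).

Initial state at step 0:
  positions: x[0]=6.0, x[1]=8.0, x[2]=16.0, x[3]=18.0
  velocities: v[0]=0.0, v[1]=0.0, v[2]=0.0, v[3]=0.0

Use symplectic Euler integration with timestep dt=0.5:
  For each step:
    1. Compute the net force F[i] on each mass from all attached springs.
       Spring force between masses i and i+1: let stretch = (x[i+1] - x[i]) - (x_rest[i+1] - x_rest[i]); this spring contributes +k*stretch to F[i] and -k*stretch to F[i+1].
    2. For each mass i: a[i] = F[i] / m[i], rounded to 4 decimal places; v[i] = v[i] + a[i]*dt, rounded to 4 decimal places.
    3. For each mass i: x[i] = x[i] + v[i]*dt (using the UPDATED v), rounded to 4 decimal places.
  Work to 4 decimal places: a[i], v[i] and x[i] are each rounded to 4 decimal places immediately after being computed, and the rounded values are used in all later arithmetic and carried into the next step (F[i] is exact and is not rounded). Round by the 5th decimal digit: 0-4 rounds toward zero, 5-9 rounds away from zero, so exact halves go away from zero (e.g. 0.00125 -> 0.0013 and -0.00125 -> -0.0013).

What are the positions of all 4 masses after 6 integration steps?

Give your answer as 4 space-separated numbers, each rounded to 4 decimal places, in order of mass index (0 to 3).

Step 0: x=[6.0000 8.0000 16.0000 18.0000] v=[0.0000 0.0000 0.0000 0.0000]
Step 1: x=[4.5000 11.0000 13.0000 19.5000] v=[-3.0000 6.0000 -6.0000 3.0000]
Step 2: x=[3.7500 11.7500 12.2500 20.2500] v=[-1.5000 1.5000 -1.5000 1.5000]
Step 3: x=[4.5000 8.7500 15.2500 19.5000] v=[1.5000 -6.0000 6.0000 -1.5000]
Step 4: x=[4.8750 6.8750 17.1250 19.1250] v=[0.7500 -3.7500 3.7500 -0.7500]
Step 5: x=[3.7500 9.1250 14.8750 20.2500] v=[-2.2500 4.5000 -4.5000 2.2500]
Step 6: x=[2.8125 11.5625 12.4375 21.1875] v=[-1.8750 4.8750 -4.8750 1.8750]

Answer: 2.8125 11.5625 12.4375 21.1875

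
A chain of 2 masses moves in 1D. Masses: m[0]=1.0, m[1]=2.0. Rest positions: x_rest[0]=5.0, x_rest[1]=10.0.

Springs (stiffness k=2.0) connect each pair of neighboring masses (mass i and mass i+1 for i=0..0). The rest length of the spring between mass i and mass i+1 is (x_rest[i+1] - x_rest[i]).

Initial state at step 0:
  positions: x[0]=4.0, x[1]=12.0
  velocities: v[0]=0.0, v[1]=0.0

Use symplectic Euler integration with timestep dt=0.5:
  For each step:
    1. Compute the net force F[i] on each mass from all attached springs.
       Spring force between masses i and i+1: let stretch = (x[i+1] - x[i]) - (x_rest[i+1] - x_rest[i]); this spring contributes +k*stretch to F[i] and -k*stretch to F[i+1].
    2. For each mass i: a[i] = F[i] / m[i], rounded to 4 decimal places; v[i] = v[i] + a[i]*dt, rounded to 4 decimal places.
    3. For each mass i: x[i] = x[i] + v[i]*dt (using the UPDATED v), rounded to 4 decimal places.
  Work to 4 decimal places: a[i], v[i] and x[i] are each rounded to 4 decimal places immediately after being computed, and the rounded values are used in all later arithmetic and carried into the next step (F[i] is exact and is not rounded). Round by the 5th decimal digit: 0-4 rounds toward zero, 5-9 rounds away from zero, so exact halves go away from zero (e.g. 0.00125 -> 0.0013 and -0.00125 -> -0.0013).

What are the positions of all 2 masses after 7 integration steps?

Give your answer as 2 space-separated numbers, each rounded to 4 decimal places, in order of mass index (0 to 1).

Answer: 3.9872 12.0066

Derivation:
Step 0: x=[4.0000 12.0000] v=[0.0000 0.0000]
Step 1: x=[5.5000 11.2500] v=[3.0000 -1.5000]
Step 2: x=[7.3750 10.3125] v=[3.7500 -1.8750]
Step 3: x=[8.2188 9.8906] v=[1.6875 -0.8438]
Step 4: x=[7.3985 10.3008] v=[-1.6407 0.8203]
Step 5: x=[5.5293 11.2354] v=[-3.7384 1.8692]
Step 6: x=[4.0132 11.9935] v=[-3.0323 1.5162]
Step 7: x=[3.9872 12.0066] v=[-0.0520 0.0261]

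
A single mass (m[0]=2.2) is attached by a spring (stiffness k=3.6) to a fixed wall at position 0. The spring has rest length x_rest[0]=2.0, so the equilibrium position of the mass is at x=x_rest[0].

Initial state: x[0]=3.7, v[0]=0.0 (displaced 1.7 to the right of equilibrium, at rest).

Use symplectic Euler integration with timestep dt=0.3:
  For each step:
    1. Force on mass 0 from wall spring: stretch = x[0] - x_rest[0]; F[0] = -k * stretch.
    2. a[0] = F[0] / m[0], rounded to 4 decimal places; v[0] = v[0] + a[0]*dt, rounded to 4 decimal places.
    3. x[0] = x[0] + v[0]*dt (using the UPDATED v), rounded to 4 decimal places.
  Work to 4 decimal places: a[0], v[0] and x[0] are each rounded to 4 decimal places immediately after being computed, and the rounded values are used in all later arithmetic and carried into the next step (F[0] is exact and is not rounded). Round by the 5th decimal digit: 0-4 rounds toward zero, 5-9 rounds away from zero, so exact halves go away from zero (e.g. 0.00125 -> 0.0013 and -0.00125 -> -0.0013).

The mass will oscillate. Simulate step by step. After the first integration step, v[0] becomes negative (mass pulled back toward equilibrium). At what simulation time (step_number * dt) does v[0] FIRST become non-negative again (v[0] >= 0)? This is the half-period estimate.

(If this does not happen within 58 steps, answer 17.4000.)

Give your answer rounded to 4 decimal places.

Step 0: x=[3.7000] v=[0.0000]
Step 1: x=[3.4497] v=[-0.8345]
Step 2: x=[2.9858] v=[-1.5462]
Step 3: x=[2.3768] v=[-2.0301]
Step 4: x=[1.7123] v=[-2.2151]
Step 5: x=[1.0901] v=[-2.0739]
Step 6: x=[0.6019] v=[-1.6272]
Step 7: x=[0.3196] v=[-0.9409]
Step 8: x=[0.2848] v=[-0.1160]
Step 9: x=[0.5026] v=[0.7260]
First v>=0 after going negative at step 9, time=2.7000

Answer: 2.7000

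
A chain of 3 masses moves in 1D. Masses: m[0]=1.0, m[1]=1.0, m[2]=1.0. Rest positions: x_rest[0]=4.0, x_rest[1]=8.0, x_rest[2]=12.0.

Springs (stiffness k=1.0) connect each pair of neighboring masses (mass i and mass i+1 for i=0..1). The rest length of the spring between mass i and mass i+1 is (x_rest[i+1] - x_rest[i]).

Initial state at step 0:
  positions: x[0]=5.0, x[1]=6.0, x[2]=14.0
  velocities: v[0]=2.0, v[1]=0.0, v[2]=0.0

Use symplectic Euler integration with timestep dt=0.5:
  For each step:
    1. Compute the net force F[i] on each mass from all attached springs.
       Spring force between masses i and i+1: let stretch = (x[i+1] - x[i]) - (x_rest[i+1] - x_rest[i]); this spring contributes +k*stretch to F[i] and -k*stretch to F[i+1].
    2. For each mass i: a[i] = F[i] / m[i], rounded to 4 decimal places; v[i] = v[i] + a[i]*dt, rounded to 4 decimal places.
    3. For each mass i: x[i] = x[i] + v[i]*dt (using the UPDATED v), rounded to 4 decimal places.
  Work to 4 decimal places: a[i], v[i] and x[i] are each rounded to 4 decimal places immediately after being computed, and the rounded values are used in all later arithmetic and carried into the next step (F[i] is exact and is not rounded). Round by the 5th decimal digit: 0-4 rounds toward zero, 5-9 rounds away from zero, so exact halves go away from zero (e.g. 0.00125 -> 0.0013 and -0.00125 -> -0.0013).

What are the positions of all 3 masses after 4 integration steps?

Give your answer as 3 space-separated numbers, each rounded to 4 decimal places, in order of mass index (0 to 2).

Step 0: x=[5.0000 6.0000 14.0000] v=[2.0000 0.0000 0.0000]
Step 1: x=[5.2500 7.7500 13.0000] v=[0.5000 3.5000 -2.0000]
Step 2: x=[5.1250 10.1875 11.6875] v=[-0.2500 4.8750 -2.6250]
Step 3: x=[5.2657 11.7344 11.0000] v=[0.2813 3.0938 -1.3750]
Step 4: x=[6.0236 11.4805 11.4961] v=[1.5157 -0.5078 0.9922]

Answer: 6.0236 11.4805 11.4961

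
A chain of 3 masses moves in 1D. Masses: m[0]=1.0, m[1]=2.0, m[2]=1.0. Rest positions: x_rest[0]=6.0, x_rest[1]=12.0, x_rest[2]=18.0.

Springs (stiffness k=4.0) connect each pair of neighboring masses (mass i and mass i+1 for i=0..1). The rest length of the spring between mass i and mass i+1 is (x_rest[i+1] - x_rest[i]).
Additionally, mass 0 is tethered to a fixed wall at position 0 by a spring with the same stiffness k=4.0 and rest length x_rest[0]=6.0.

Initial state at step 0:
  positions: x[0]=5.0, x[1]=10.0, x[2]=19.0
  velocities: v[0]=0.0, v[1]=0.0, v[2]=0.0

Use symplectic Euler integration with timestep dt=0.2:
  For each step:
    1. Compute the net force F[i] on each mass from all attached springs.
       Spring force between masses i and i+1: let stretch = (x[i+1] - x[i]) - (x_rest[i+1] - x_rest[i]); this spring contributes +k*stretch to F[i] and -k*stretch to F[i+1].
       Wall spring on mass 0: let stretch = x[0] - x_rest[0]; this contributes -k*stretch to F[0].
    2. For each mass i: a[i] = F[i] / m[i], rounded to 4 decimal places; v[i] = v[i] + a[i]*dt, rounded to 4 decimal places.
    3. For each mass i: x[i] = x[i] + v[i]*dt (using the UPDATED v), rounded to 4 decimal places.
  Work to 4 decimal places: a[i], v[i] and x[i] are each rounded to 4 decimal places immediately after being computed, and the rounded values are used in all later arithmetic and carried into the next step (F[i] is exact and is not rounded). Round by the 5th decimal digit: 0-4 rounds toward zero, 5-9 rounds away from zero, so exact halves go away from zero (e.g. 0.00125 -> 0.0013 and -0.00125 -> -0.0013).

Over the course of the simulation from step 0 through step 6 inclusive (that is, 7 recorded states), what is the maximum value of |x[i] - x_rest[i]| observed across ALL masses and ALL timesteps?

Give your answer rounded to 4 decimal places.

Answer: 2.6215

Derivation:
Step 0: x=[5.0000 10.0000 19.0000] v=[0.0000 0.0000 0.0000]
Step 1: x=[5.0000 10.3200 18.5200] v=[0.0000 1.6000 -2.4000]
Step 2: x=[5.0512 10.8704 17.6880] v=[0.2560 2.7520 -4.1600]
Step 3: x=[5.2253 11.5007 16.7252] v=[0.8704 3.1514 -4.8141]
Step 4: x=[5.5674 12.0469 15.8865] v=[1.7105 2.7310 -4.1937]
Step 5: x=[6.0554 12.3819 15.3934] v=[2.4402 1.6750 -2.4654]
Step 6: x=[6.5868 12.4517 15.3785] v=[2.6571 0.3490 -0.0746]
Max displacement = 2.6215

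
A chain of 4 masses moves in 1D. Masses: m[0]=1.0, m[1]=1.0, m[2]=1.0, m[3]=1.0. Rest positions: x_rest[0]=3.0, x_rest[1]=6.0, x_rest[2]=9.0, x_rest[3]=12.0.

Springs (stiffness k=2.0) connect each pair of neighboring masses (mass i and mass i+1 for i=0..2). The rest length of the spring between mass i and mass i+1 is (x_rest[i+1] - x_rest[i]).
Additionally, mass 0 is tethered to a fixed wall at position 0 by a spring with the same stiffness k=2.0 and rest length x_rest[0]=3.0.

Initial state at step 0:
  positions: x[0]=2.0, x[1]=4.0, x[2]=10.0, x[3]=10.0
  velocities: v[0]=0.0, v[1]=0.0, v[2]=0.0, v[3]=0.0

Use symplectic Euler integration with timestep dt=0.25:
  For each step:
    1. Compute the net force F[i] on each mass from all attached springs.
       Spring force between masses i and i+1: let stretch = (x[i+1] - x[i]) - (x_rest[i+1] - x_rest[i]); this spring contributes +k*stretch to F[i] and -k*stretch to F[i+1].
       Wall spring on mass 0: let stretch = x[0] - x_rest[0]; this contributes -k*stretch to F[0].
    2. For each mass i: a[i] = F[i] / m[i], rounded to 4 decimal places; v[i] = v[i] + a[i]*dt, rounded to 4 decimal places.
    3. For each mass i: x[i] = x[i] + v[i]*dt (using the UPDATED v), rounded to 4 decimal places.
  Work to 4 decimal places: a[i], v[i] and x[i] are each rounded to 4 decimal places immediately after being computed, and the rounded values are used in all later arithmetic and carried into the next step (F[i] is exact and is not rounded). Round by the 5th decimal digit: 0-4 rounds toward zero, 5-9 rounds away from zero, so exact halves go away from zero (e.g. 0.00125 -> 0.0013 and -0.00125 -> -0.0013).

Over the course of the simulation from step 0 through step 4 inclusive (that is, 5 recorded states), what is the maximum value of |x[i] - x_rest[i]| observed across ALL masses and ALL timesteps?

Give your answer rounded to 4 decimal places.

Answer: 2.8317

Derivation:
Step 0: x=[2.0000 4.0000 10.0000 10.0000] v=[0.0000 0.0000 0.0000 0.0000]
Step 1: x=[2.0000 4.5000 9.2500 10.3750] v=[0.0000 2.0000 -3.0000 1.5000]
Step 2: x=[2.0625 5.2813 8.0469 10.9844] v=[0.2500 3.1250 -4.8125 2.4375]
Step 3: x=[2.2696 6.0059 6.8653 11.6016] v=[0.8282 2.8984 -4.7266 2.4688]
Step 4: x=[2.6600 6.3709 6.1683 12.0018] v=[1.5616 1.4600 -2.7882 1.6007]
Max displacement = 2.8317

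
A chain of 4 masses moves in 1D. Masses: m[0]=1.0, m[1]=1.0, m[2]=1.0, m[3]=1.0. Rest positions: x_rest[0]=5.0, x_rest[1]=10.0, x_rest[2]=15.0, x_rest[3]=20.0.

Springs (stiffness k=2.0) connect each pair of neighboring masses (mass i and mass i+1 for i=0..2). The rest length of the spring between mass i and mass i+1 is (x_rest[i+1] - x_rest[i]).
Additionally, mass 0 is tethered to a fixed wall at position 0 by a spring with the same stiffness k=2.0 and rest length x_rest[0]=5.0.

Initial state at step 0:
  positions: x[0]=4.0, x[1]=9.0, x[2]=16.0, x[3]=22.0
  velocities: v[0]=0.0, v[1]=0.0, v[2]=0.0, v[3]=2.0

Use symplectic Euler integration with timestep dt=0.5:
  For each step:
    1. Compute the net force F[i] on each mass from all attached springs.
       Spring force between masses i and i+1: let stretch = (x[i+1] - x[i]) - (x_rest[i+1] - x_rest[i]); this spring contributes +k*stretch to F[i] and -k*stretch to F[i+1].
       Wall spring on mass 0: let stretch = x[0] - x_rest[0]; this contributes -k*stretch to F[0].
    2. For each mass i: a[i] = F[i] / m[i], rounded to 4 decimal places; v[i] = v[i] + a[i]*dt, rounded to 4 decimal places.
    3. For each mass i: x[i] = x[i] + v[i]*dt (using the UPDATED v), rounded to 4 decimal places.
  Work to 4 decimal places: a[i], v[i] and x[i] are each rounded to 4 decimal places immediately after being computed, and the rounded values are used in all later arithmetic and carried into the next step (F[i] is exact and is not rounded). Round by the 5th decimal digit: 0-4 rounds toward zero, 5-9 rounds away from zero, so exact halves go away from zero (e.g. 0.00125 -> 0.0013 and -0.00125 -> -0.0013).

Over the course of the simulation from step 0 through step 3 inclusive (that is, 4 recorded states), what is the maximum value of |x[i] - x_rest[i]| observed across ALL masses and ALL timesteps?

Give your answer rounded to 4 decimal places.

Answer: 2.5000

Derivation:
Step 0: x=[4.0000 9.0000 16.0000 22.0000] v=[0.0000 0.0000 0.0000 2.0000]
Step 1: x=[4.5000 10.0000 15.5000 22.5000] v=[1.0000 2.0000 -1.0000 1.0000]
Step 2: x=[5.5000 11.0000 15.7500 22.0000] v=[2.0000 2.0000 0.5000 -1.0000]
Step 3: x=[6.5000 11.6250 16.7500 20.8750] v=[2.0000 1.2500 2.0000 -2.2500]
Max displacement = 2.5000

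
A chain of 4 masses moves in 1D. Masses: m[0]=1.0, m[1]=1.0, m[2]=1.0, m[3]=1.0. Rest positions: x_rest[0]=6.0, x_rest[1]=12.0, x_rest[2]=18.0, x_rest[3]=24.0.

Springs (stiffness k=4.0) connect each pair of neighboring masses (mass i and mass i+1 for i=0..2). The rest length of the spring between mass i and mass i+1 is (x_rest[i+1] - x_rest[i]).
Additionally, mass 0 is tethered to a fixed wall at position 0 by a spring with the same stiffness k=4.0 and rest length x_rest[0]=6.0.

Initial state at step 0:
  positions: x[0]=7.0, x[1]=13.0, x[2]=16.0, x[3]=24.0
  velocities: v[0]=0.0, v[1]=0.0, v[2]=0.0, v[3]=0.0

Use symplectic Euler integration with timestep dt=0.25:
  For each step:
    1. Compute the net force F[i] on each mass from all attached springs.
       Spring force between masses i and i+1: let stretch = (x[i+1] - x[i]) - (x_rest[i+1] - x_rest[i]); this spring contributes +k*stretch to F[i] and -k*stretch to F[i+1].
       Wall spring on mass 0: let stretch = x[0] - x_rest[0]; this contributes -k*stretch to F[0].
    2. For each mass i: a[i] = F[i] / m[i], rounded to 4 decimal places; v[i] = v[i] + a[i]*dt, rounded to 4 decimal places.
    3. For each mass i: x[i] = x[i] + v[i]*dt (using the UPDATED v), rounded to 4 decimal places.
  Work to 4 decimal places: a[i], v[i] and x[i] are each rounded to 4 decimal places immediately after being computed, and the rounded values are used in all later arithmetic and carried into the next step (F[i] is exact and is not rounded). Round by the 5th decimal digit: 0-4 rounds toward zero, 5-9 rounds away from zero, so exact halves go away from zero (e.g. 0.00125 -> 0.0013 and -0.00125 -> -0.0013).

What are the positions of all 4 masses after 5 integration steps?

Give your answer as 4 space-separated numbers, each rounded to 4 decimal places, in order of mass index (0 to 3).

Answer: 4.4482 12.0176 17.6485 24.3975

Derivation:
Step 0: x=[7.0000 13.0000 16.0000 24.0000] v=[0.0000 0.0000 0.0000 0.0000]
Step 1: x=[6.7500 12.2500 17.2500 23.5000] v=[-1.0000 -3.0000 5.0000 -2.0000]
Step 2: x=[6.1875 11.3750 18.8125 22.9375] v=[-2.2500 -3.5000 6.2500 -2.2500]
Step 3: x=[5.3750 11.0625 19.5469 22.8438] v=[-3.2500 -1.2500 2.9375 -0.3750]
Step 4: x=[4.6406 11.4492 18.9844 23.4258] v=[-2.9375 1.5469 -2.2500 2.3281]
Step 5: x=[4.4482 12.0176 17.6485 24.3975] v=[-0.7695 2.2735 -5.3438 3.8867]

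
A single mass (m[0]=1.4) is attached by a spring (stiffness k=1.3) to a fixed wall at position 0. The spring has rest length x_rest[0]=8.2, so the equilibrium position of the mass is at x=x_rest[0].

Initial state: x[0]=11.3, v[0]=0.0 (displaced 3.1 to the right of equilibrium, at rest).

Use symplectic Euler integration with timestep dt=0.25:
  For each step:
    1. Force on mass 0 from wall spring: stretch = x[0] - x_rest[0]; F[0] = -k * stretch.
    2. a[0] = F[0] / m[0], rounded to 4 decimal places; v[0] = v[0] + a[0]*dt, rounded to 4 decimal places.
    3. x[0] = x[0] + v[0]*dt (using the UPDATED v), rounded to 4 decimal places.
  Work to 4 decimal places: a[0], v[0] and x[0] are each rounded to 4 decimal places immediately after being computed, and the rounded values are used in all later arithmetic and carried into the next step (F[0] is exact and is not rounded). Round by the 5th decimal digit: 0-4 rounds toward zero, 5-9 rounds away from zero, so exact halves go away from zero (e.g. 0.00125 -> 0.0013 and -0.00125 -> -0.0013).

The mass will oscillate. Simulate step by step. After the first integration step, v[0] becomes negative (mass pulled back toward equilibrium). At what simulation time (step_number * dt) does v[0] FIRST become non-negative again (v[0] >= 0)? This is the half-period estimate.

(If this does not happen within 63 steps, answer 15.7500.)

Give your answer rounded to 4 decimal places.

Step 0: x=[11.3000] v=[0.0000]
Step 1: x=[11.1201] v=[-0.7197]
Step 2: x=[10.7707] v=[-1.3976]
Step 3: x=[10.2721] v=[-1.9944]
Step 4: x=[9.6533] v=[-2.4754]
Step 5: x=[8.9501] v=[-2.8128]
Step 6: x=[8.2034] v=[-2.9869]
Step 7: x=[7.4565] v=[-2.9877]
Step 8: x=[6.7527] v=[-2.8151]
Step 9: x=[6.1329] v=[-2.4791]
Step 10: x=[5.6331] v=[-1.9992]
Step 11: x=[5.2823] v=[-1.4033]
Step 12: x=[5.1008] v=[-0.7260]
Step 13: x=[5.0992] v=[-0.0066]
Step 14: x=[5.2775] v=[0.7132]
First v>=0 after going negative at step 14, time=3.5000

Answer: 3.5000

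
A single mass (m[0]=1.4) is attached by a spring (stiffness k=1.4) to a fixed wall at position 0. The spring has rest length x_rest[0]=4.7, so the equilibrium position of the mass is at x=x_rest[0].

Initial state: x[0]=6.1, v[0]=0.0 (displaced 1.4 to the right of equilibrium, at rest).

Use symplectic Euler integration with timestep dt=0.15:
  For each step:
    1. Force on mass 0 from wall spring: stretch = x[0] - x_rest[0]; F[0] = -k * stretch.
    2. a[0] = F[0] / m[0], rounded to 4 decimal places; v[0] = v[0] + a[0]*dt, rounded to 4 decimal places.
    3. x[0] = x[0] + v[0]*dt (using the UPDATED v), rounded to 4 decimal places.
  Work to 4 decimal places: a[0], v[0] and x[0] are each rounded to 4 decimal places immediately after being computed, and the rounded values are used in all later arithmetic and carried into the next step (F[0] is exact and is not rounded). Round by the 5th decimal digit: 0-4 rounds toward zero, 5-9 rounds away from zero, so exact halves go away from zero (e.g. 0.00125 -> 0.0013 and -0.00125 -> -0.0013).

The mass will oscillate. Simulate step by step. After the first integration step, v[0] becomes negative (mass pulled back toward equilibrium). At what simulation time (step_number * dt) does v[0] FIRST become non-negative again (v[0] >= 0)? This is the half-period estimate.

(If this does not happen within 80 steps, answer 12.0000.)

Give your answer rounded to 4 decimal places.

Step 0: x=[6.1000] v=[0.0000]
Step 1: x=[6.0685] v=[-0.2100]
Step 2: x=[6.0062] v=[-0.4153]
Step 3: x=[5.9145] v=[-0.6112]
Step 4: x=[5.7955] v=[-0.7934]
Step 5: x=[5.6518] v=[-0.9577]
Step 6: x=[5.4867] v=[-1.1005]
Step 7: x=[5.3039] v=[-1.2185]
Step 8: x=[5.1075] v=[-1.3091]
Step 9: x=[4.9020] v=[-1.3702]
Step 10: x=[4.6919] v=[-1.4005]
Step 11: x=[4.4820] v=[-1.3993]
Step 12: x=[4.2770] v=[-1.3666]
Step 13: x=[4.0815] v=[-1.3032]
Step 14: x=[3.8999] v=[-1.2104]
Step 15: x=[3.7363] v=[-1.0904]
Step 16: x=[3.5944] v=[-0.9458]
Step 17: x=[3.4774] v=[-0.7800]
Step 18: x=[3.3879] v=[-0.5966]
Step 19: x=[3.3279] v=[-0.3998]
Step 20: x=[3.2988] v=[-0.1940]
Step 21: x=[3.3012] v=[0.0162]
First v>=0 after going negative at step 21, time=3.1500

Answer: 3.1500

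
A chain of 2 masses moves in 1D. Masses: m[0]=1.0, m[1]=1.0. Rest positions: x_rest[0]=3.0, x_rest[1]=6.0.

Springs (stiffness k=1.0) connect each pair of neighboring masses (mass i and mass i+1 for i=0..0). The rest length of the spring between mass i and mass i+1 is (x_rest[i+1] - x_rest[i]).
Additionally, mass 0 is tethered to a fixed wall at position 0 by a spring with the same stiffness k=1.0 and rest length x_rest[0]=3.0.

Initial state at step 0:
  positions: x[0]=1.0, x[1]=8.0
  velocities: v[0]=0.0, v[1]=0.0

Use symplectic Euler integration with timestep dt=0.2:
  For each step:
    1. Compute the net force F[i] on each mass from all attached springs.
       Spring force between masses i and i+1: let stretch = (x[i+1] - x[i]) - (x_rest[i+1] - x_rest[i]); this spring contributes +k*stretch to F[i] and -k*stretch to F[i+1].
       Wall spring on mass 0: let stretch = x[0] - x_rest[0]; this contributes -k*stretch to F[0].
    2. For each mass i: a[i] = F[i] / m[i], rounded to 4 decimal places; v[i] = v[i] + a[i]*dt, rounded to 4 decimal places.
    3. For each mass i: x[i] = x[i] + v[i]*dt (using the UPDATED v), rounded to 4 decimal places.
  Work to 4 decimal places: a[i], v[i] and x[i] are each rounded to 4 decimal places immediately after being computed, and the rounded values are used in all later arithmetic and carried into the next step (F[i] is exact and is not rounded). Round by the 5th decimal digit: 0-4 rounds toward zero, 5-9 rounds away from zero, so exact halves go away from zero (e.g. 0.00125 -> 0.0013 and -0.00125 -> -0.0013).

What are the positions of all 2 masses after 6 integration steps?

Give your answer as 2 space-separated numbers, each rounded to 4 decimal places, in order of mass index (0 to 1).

Step 0: x=[1.0000 8.0000] v=[0.0000 0.0000]
Step 1: x=[1.2400 7.8400] v=[1.2000 -0.8000]
Step 2: x=[1.6944 7.5360] v=[2.2720 -1.5200]
Step 3: x=[2.3147 7.1183] v=[3.1014 -2.0883]
Step 4: x=[3.0345 6.6285] v=[3.5992 -2.4490]
Step 5: x=[3.7767 6.1149] v=[3.7111 -2.5678]
Step 6: x=[4.4614 5.6278] v=[3.4234 -2.4354]

Answer: 4.4614 5.6278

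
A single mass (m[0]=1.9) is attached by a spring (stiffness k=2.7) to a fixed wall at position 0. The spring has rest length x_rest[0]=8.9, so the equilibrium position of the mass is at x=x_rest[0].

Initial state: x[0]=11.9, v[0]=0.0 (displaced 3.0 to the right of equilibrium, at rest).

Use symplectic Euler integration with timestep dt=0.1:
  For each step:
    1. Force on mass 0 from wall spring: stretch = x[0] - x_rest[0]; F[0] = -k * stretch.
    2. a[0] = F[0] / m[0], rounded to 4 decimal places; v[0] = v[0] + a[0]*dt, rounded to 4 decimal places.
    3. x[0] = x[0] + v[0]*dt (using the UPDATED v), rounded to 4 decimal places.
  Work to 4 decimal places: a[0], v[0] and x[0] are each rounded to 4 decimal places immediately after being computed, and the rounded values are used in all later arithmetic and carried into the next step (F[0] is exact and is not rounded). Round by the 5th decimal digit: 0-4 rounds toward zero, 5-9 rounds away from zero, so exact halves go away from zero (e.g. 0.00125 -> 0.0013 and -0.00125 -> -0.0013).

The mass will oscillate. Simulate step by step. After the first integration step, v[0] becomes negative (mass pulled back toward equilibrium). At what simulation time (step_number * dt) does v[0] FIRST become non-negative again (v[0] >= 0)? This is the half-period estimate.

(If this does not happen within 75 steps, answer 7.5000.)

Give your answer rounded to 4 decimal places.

Answer: 2.7000

Derivation:
Step 0: x=[11.9000] v=[0.0000]
Step 1: x=[11.8574] v=[-0.4263]
Step 2: x=[11.7727] v=[-0.8466]
Step 3: x=[11.6472] v=[-1.2548]
Step 4: x=[11.4827] v=[-1.6452]
Step 5: x=[11.2815] v=[-2.0122]
Step 6: x=[11.0464] v=[-2.3506]
Step 7: x=[10.7808] v=[-2.6556]
Step 8: x=[10.4885] v=[-2.9229]
Step 9: x=[10.1736] v=[-3.1486]
Step 10: x=[9.8406] v=[-3.3296]
Step 11: x=[9.4943] v=[-3.4633]
Step 12: x=[9.1395] v=[-3.5478]
Step 13: x=[8.7813] v=[-3.5818]
Step 14: x=[8.4248] v=[-3.5649]
Step 15: x=[8.0751] v=[-3.4974]
Step 16: x=[7.7371] v=[-3.3802]
Step 17: x=[7.4156] v=[-3.2150]
Step 18: x=[7.1152] v=[-3.0041]
Step 19: x=[6.8402] v=[-2.7505]
Step 20: x=[6.5944] v=[-2.4578]
Step 21: x=[6.3814] v=[-2.1302]
Step 22: x=[6.2042] v=[-1.7723]
Step 23: x=[6.0653] v=[-1.3892]
Step 24: x=[5.9667] v=[-0.9864]
Step 25: x=[5.9097] v=[-0.5696]
Step 26: x=[5.8952] v=[-0.1447]
Step 27: x=[5.9234] v=[0.2823]
First v>=0 after going negative at step 27, time=2.7000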